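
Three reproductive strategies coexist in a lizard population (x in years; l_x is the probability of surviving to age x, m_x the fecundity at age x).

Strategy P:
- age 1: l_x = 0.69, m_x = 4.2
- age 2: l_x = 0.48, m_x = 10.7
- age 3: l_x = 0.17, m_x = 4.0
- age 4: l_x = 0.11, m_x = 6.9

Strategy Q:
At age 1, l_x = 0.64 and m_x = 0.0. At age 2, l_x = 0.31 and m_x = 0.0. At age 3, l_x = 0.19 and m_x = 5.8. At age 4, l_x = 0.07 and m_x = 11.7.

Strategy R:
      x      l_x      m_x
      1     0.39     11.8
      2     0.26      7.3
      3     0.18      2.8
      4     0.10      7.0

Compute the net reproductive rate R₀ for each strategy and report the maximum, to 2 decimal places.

Strategy P: R₀ = 0.69×4.2 + 0.48×10.7 + 0.17×4.0 + 0.11×6.9 = 9.4730
Strategy Q: R₀ = 0.64×0.0 + 0.31×0.0 + 0.19×5.8 + 0.07×11.7 = 1.9210
Strategy R: R₀ = 0.39×11.8 + 0.26×7.3 + 0.18×2.8 + 0.10×7.0 = 7.7040
Highest R₀: strategy P with 9.4730.

9.47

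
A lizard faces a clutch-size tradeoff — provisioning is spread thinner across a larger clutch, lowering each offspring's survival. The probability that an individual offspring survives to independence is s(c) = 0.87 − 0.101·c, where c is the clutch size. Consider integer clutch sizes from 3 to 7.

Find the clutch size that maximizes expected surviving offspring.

4

Expected surviving offspring = c × s(c):
  c=3: 3 × 0.567 = 1.701
  c=4: 4 × 0.466 = 1.864
  c=5: 5 × 0.365 = 1.825
  c=6: 6 × 0.264 = 1.584
  c=7: 7 × 0.163 = 1.141
Maximum at c = 4 (1.864 surviving offspring).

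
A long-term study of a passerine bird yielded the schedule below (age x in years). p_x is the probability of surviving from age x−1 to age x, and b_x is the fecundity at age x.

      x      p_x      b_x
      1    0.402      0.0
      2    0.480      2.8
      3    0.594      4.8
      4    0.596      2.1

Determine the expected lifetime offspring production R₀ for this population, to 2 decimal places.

Survivorship from birth: l_x = p_1·p_2·…·p_x.
  l_1 = 0.40200
  l_2 = 0.19296
  l_3 = 0.11462
  l_4 = 0.06831
R₀ = Σ l_x b_x:
  age 1: 0.40200 × 0.0 = 0.0000
  age 2: 0.19296 × 2.8 = 0.5403
  age 3: 0.11462 × 4.8 = 0.5502
  age 4: 0.06831 × 2.1 = 0.1435
R₀ = 0.0000 + 0.5403 + 0.5502 + 0.1435 = 1.2339

1.23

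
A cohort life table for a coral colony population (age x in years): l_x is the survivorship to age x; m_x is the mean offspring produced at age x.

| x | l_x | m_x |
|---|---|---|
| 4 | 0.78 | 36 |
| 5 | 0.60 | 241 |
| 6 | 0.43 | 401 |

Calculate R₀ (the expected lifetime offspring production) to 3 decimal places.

345.110

R₀ = Σ l_x m_x:
  age 4: 0.78 × 36 = 28.0800
  age 5: 0.60 × 241 = 144.6000
  age 6: 0.43 × 401 = 172.4300
R₀ = 28.0800 + 144.6000 + 172.4300 = 345.1100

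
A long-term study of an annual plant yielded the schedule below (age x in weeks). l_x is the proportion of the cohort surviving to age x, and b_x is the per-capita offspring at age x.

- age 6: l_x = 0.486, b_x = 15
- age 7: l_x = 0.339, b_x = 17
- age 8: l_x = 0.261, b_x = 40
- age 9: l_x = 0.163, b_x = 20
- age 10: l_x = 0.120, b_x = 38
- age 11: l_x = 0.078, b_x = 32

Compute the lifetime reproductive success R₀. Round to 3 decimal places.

R₀ = Σ l_x b_x:
  age 6: 0.486 × 15 = 7.2900
  age 7: 0.339 × 17 = 5.7630
  age 8: 0.261 × 40 = 10.4400
  age 9: 0.163 × 20 = 3.2600
  age 10: 0.120 × 38 = 4.5600
  age 11: 0.078 × 32 = 2.4960
R₀ = 7.2900 + 5.7630 + 10.4400 + 3.2600 + 4.5600 + 2.4960 = 33.8090

33.809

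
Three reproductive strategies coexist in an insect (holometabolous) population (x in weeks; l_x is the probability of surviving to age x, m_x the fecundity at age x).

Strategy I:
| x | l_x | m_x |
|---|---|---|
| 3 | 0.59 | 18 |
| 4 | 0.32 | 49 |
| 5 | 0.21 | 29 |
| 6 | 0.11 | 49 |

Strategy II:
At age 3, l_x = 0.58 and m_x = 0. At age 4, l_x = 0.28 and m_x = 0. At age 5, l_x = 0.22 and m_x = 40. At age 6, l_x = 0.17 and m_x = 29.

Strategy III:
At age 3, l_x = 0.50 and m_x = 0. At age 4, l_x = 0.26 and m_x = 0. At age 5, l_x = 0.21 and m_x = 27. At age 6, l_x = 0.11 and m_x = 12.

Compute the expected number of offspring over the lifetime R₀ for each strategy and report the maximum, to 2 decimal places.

Strategy I: R₀ = 0.59×18 + 0.32×49 + 0.21×29 + 0.11×49 = 37.7800
Strategy II: R₀ = 0.58×0 + 0.28×0 + 0.22×40 + 0.17×29 = 13.7300
Strategy III: R₀ = 0.50×0 + 0.26×0 + 0.21×27 + 0.11×12 = 6.9900
Highest R₀: strategy I with 37.7800.

37.78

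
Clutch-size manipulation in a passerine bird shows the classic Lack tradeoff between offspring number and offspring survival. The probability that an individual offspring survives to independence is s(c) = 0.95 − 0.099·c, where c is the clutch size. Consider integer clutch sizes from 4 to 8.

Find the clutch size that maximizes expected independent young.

Expected independent young = c × s(c):
  c=4: 4 × 0.554 = 2.216
  c=5: 5 × 0.455 = 2.275
  c=6: 6 × 0.356 = 2.136
  c=7: 7 × 0.257 = 1.799
  c=8: 8 × 0.158 = 1.264
Maximum at c = 5 (2.275 independent young).

5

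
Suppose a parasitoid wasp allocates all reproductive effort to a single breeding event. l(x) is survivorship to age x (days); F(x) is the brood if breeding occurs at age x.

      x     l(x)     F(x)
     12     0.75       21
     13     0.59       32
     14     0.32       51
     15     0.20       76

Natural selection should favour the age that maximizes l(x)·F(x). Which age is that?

13

Expected offspring if breeding at age x = l(x) × F(x):
  age 12: 0.75 × 21 = 15.750
  age 13: 0.59 × 32 = 18.880
  age 14: 0.32 × 51 = 16.320
  age 15: 0.20 × 76 = 15.200
Maximum at age 13 (18.880).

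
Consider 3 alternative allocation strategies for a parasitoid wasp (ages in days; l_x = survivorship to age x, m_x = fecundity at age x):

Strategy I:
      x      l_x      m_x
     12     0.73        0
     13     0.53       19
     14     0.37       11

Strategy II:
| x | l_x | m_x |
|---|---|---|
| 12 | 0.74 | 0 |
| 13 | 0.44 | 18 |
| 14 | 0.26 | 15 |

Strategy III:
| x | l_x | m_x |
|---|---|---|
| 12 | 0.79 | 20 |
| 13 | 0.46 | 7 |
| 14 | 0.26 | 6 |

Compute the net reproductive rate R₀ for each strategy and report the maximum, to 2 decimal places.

20.58

Strategy I: R₀ = 0.73×0 + 0.53×19 + 0.37×11 = 14.1400
Strategy II: R₀ = 0.74×0 + 0.44×18 + 0.26×15 = 11.8200
Strategy III: R₀ = 0.79×20 + 0.46×7 + 0.26×6 = 20.5800
Highest R₀: strategy III with 20.5800.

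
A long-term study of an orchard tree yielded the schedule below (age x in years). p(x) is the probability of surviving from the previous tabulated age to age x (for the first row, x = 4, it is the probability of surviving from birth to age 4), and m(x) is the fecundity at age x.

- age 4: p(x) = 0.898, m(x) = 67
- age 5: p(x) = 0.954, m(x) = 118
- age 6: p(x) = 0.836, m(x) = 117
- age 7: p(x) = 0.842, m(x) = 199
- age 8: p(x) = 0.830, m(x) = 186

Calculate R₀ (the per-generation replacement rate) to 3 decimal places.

Survivorship from birth: l_x = p_4·p_5·…·p_x.
  l_4 = 0.89800
  l_5 = 0.85669
  l_6 = 0.71619
  l_7 = 0.60304
  l_8 = 0.50052
R₀ = Σ l_x m(x):
  age 4: 0.89800 × 67 = 60.1660
  age 5: 0.85669 × 118 = 101.0894
  age 6: 0.71619 × 117 = 83.7942
  age 7: 0.60304 × 199 = 120.0050
  age 8: 0.50052 × 186 = 93.0967
R₀ = 60.1660 + 101.0894 + 83.7942 + 120.0050 + 93.0967 = 458.1513

458.151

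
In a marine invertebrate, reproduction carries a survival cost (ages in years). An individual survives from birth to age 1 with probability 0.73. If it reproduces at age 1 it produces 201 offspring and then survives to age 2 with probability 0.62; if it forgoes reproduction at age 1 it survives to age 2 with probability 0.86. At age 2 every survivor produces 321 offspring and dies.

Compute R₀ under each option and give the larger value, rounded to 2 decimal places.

breed at age 1: R₀ = 0.73 × (201 + 0.62 × 321) = 0.73 × 400.0200 = 292.0146
delay to age 2: R₀ = 0.73 × (0.86 × 321) = 0.73 × 276.0600 = 201.5238
Higher: breed at age 1 (292.0146).

292.01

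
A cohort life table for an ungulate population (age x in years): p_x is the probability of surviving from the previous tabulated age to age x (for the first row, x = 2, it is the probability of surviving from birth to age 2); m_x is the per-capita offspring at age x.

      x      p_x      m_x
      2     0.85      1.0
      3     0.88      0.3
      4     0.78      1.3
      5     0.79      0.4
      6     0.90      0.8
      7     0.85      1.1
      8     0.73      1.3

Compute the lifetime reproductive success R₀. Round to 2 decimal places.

Survivorship from birth: l_x = p_2·p_3·…·p_x.
  l_2 = 0.85000
  l_3 = 0.74800
  l_4 = 0.58344
  l_5 = 0.46092
  l_6 = 0.41483
  l_7 = 0.35260
  l_8 = 0.25740
R₀ = Σ l_x m_x:
  age 2: 0.85000 × 1.0 = 0.8500
  age 3: 0.74800 × 0.3 = 0.2244
  age 4: 0.58344 × 1.3 = 0.7585
  age 5: 0.46092 × 0.4 = 0.1844
  age 6: 0.41483 × 0.8 = 0.3319
  age 7: 0.35260 × 1.1 = 0.3879
  age 8: 0.25740 × 1.3 = 0.3346
R₀ = 0.8500 + 0.2244 + 0.7585 + 0.1844 + 0.3319 + 0.3879 + 0.3346 = 3.0716

3.07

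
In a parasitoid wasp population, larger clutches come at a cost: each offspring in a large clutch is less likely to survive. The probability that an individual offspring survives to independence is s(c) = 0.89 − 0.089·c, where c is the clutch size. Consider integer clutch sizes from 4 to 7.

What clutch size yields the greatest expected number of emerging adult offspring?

5

Expected emerging adult offspring = c × s(c):
  c=4: 4 × 0.534 = 2.136
  c=5: 5 × 0.445 = 2.225
  c=6: 6 × 0.356 = 2.136
  c=7: 7 × 0.267 = 1.869
Maximum at c = 5 (2.225 emerging adult offspring).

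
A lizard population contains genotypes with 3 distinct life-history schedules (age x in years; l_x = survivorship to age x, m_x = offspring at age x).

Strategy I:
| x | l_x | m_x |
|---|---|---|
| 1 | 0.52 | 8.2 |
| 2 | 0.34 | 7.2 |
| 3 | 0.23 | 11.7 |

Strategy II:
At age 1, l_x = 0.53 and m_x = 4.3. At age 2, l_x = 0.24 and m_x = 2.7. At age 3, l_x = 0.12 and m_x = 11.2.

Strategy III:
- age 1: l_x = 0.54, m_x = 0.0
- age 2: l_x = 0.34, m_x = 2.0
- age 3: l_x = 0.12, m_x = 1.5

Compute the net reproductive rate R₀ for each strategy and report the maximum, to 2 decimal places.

9.40

Strategy I: R₀ = 0.52×8.2 + 0.34×7.2 + 0.23×11.7 = 9.4030
Strategy II: R₀ = 0.53×4.3 + 0.24×2.7 + 0.12×11.2 = 4.2710
Strategy III: R₀ = 0.54×0.0 + 0.34×2.0 + 0.12×1.5 = 0.8600
Highest R₀: strategy I with 9.4030.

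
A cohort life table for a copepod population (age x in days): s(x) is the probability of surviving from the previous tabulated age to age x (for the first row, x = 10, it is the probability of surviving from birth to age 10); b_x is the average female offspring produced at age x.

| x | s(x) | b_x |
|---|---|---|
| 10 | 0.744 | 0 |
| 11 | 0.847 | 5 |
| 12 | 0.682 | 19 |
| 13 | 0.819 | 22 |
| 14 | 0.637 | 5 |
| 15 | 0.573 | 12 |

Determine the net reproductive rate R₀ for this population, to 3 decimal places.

Survivorship from birth: l_x = s_10·s_11·…·s_x.
  l_10 = 0.74400
  l_11 = 0.63017
  l_12 = 0.42977
  l_13 = 0.35199
  l_14 = 0.22421
  l_15 = 0.12848
R₀ = Σ l_x b_x:
  age 10: 0.74400 × 0 = 0.0000
  age 11: 0.63017 × 5 = 3.1509
  age 12: 0.42977 × 19 = 8.1656
  age 13: 0.35199 × 22 = 7.7438
  age 14: 0.22421 × 5 = 1.1210
  age 15: 0.12848 × 12 = 1.5418
R₀ = 0.0000 + 3.1509 + 8.1656 + 7.7438 + 1.1210 + 1.5418 = 21.7231

21.723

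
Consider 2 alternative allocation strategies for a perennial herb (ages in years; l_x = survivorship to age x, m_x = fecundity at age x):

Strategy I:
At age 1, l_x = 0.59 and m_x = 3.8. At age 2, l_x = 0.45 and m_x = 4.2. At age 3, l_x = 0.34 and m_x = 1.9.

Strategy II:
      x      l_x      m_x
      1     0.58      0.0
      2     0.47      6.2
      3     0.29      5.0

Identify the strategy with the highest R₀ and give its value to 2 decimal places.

4.78

Strategy I: R₀ = 0.59×3.8 + 0.45×4.2 + 0.34×1.9 = 4.7780
Strategy II: R₀ = 0.58×0.0 + 0.47×6.2 + 0.29×5.0 = 4.3640
Highest R₀: strategy I with 4.7780.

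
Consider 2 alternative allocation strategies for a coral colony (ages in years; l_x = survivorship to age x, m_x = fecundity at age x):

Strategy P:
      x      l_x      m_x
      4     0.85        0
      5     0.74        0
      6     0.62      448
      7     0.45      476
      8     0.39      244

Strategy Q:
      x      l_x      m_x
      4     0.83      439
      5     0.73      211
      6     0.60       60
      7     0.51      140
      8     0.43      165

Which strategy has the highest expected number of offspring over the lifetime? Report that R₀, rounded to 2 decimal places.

696.75

Strategy P: R₀ = 0.85×0 + 0.74×0 + 0.62×448 + 0.45×476 + 0.39×244 = 587.1200
Strategy Q: R₀ = 0.83×439 + 0.73×211 + 0.60×60 + 0.51×140 + 0.43×165 = 696.7500
Highest R₀: strategy Q with 696.7500.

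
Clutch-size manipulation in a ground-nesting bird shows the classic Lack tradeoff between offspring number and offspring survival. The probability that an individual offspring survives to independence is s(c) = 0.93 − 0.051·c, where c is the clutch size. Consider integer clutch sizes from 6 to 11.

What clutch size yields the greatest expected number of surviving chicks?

9

Expected surviving chicks = c × s(c):
  c=6: 6 × 0.624 = 3.744
  c=7: 7 × 0.573 = 4.011
  c=8: 8 × 0.522 = 4.176
  c=9: 9 × 0.471 = 4.239
  c=10: 10 × 0.420 = 4.200
  c=11: 11 × 0.369 = 4.059
Maximum at c = 9 (4.239 surviving chicks).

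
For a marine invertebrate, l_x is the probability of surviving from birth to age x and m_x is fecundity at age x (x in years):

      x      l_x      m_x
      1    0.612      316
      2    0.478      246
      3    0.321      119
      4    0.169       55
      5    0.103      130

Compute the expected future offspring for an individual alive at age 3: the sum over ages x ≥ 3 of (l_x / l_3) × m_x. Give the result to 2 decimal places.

189.67

l_3 = 0.321. Conditional survival from age 3 to x is l_x / l_3.
  x=3: (0.321/0.321) × 119 = 119.0000
  x=4: (0.169/0.321) × 55 = 28.9564
  x=5: (0.103/0.321) × 130 = 41.7134
Sum = 119.0000 + 28.9564 + 41.7134 = 189.6698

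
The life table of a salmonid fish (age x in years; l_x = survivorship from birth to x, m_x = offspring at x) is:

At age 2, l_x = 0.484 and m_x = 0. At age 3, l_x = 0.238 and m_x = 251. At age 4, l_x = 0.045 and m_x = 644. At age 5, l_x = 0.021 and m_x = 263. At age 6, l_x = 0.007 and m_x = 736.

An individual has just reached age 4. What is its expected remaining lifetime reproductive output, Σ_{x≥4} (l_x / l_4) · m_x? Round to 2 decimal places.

l_4 = 0.045. Conditional survival from age 4 to x is l_x / l_4.
  x=4: (0.045/0.045) × 644 = 644.0000
  x=5: (0.021/0.045) × 263 = 122.7333
  x=6: (0.007/0.045) × 736 = 114.4889
Sum = 644.0000 + 122.7333 + 114.4889 = 881.2222

881.22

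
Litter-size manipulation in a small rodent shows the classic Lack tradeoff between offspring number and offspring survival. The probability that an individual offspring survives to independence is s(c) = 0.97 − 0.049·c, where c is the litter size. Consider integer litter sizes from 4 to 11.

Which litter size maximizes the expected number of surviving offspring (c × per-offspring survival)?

Expected surviving offspring = c × s(c):
  c=4: 4 × 0.774 = 3.096
  c=5: 5 × 0.725 = 3.625
  c=6: 6 × 0.676 = 4.056
  c=7: 7 × 0.627 = 4.389
  c=8: 8 × 0.578 = 4.624
  c=9: 9 × 0.529 = 4.761
  c=10: 10 × 0.480 = 4.800
  c=11: 11 × 0.431 = 4.741
Maximum at c = 10 (4.800 surviving offspring).

10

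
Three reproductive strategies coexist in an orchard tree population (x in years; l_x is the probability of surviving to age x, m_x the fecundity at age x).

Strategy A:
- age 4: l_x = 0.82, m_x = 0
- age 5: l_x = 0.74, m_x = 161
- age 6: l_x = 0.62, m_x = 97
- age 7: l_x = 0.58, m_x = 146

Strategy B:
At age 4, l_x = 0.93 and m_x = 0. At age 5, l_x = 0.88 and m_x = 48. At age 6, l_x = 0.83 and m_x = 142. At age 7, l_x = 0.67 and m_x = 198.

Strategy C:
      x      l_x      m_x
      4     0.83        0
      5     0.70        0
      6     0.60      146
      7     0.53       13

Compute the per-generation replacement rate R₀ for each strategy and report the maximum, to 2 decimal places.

292.76

Strategy A: R₀ = 0.82×0 + 0.74×161 + 0.62×97 + 0.58×146 = 263.9600
Strategy B: R₀ = 0.93×0 + 0.88×48 + 0.83×142 + 0.67×198 = 292.7600
Strategy C: R₀ = 0.83×0 + 0.70×0 + 0.60×146 + 0.53×13 = 94.4900
Highest R₀: strategy B with 292.7600.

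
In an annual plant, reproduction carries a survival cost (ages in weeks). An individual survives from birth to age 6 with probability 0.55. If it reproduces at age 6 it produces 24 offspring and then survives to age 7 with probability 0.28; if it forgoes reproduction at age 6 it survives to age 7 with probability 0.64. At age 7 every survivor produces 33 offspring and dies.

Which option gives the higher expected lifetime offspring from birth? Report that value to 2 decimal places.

breed at age 6: R₀ = 0.55 × (24 + 0.28 × 33) = 0.55 × 33.2400 = 18.2820
delay to age 7: R₀ = 0.55 × (0.64 × 33) = 0.55 × 21.1200 = 11.6160
Higher: breed at age 6 (18.2820).

18.28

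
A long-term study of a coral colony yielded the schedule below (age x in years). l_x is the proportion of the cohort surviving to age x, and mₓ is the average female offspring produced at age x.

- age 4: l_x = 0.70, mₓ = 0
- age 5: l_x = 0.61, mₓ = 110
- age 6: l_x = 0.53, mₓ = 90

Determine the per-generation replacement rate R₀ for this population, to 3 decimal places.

114.800

R₀ = Σ l_x mₓ:
  age 4: 0.70 × 0 = 0.0000
  age 5: 0.61 × 110 = 67.1000
  age 6: 0.53 × 90 = 47.7000
R₀ = 0.0000 + 67.1000 + 47.7000 = 114.8000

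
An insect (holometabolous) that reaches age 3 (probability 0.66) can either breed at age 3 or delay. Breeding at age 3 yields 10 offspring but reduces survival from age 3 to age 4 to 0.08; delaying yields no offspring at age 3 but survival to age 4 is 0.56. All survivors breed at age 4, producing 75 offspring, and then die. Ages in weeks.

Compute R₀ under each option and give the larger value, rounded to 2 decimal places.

breed at age 3: R₀ = 0.66 × (10 + 0.08 × 75) = 0.66 × 16.0000 = 10.5600
delay to age 4: R₀ = 0.66 × (0.56 × 75) = 0.66 × 42.0000 = 27.7200
Higher: delay to age 4 (27.7200).

27.72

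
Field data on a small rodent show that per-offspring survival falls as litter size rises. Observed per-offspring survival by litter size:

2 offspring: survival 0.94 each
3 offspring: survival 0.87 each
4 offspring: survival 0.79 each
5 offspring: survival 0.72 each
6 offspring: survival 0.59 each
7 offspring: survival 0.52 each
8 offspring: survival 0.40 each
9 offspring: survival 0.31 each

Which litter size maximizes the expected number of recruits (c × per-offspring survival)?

Expected recruits = c × s(c):
  c=2: 2 × 0.94 = 1.880
  c=3: 3 × 0.87 = 2.610
  c=4: 4 × 0.79 = 3.160
  c=5: 5 × 0.72 = 3.600
  c=6: 6 × 0.59 = 3.540
  c=7: 7 × 0.52 = 3.640
  c=8: 8 × 0.40 = 3.200
  c=9: 9 × 0.31 = 2.790
Maximum at c = 7 (3.640 recruits).

7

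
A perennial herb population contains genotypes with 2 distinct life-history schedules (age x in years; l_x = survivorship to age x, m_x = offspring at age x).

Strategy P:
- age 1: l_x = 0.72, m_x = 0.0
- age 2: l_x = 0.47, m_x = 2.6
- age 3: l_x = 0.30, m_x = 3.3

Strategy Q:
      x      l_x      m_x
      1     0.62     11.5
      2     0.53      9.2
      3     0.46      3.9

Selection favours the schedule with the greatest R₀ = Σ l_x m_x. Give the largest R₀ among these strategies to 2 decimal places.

Strategy P: R₀ = 0.72×0.0 + 0.47×2.6 + 0.30×3.3 = 2.2120
Strategy Q: R₀ = 0.62×11.5 + 0.53×9.2 + 0.46×3.9 = 13.8000
Highest R₀: strategy Q with 13.8000.

13.80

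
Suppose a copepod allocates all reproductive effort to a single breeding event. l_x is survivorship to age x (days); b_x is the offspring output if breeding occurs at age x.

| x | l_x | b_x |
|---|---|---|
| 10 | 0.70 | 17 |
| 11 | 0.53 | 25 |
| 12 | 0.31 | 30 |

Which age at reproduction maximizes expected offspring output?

Expected offspring if breeding at age x = l_x × b_x:
  age 10: 0.70 × 17 = 11.900
  age 11: 0.53 × 25 = 13.250
  age 12: 0.31 × 30 = 9.300
Maximum at age 11 (13.250).

11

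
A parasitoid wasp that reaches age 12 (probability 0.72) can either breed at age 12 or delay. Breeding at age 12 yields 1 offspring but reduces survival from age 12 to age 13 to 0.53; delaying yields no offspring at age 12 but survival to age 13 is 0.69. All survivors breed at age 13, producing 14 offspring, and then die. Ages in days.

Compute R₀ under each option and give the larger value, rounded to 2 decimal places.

6.96

breed at age 12: R₀ = 0.72 × (1 + 0.53 × 14) = 0.72 × 8.4200 = 6.0624
delay to age 13: R₀ = 0.72 × (0.69 × 14) = 0.72 × 9.6600 = 6.9552
Higher: delay to age 13 (6.9552).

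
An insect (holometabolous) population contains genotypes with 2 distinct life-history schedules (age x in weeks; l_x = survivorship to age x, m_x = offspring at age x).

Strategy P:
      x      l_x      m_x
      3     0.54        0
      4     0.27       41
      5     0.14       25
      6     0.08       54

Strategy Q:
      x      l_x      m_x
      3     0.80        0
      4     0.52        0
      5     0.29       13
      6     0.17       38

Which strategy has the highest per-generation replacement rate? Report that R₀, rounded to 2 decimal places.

Strategy P: R₀ = 0.54×0 + 0.27×41 + 0.14×25 + 0.08×54 = 18.8900
Strategy Q: R₀ = 0.80×0 + 0.52×0 + 0.29×13 + 0.17×38 = 10.2300
Highest R₀: strategy P with 18.8900.

18.89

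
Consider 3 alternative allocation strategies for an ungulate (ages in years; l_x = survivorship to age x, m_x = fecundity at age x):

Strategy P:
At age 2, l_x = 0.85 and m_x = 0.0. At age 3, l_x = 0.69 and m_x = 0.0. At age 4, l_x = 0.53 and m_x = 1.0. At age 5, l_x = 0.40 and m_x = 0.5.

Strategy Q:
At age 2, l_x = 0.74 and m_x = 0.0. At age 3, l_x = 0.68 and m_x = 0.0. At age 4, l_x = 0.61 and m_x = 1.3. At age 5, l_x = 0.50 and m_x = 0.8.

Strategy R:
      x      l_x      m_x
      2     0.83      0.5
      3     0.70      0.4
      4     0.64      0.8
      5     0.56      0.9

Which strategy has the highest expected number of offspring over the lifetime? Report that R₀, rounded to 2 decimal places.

1.71

Strategy P: R₀ = 0.85×0.0 + 0.69×0.0 + 0.53×1.0 + 0.40×0.5 = 0.7300
Strategy Q: R₀ = 0.74×0.0 + 0.68×0.0 + 0.61×1.3 + 0.50×0.8 = 1.1930
Strategy R: R₀ = 0.83×0.5 + 0.70×0.4 + 0.64×0.8 + 0.56×0.9 = 1.7110
Highest R₀: strategy R with 1.7110.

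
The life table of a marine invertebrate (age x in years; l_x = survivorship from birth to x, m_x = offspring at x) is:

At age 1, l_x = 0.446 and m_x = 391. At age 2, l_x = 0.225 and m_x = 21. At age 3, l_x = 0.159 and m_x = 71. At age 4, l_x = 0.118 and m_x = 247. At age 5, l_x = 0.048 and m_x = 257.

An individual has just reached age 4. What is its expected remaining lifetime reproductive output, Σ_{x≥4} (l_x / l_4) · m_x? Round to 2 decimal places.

351.54

l_4 = 0.118. Conditional survival from age 4 to x is l_x / l_4.
  x=4: (0.118/0.118) × 247 = 247.0000
  x=5: (0.048/0.118) × 257 = 104.5424
Sum = 247.0000 + 104.5424 = 351.5424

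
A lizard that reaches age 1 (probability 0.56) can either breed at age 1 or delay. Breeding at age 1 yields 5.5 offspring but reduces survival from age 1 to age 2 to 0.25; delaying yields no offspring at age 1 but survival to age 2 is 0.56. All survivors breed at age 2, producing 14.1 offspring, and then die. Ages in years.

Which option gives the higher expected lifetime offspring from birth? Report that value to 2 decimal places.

breed at age 1: R₀ = 0.56 × (5.5 + 0.25 × 14.1) = 0.56 × 9.0250 = 5.0540
delay to age 2: R₀ = 0.56 × (0.56 × 14.1) = 0.56 × 7.8960 = 4.4218
Higher: breed at age 1 (5.0540).

5.05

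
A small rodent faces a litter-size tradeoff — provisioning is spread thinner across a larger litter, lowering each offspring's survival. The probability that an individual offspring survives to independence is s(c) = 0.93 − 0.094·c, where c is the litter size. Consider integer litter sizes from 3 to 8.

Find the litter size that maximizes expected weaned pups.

Expected weaned pups = c × s(c):
  c=3: 3 × 0.648 = 1.944
  c=4: 4 × 0.554 = 2.216
  c=5: 5 × 0.460 = 2.300
  c=6: 6 × 0.366 = 2.196
  c=7: 7 × 0.272 = 1.904
  c=8: 8 × 0.178 = 1.424
Maximum at c = 5 (2.300 weaned pups).

5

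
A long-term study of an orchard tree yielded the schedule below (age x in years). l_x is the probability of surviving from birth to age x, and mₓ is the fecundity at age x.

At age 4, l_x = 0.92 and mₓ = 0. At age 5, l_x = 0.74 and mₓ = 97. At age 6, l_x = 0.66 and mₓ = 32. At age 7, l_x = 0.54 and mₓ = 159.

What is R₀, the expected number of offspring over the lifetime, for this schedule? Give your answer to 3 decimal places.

178.760

R₀ = Σ l_x mₓ:
  age 4: 0.92 × 0 = 0.0000
  age 5: 0.74 × 97 = 71.7800
  age 6: 0.66 × 32 = 21.1200
  age 7: 0.54 × 159 = 85.8600
R₀ = 0.0000 + 71.7800 + 21.1200 + 85.8600 = 178.7600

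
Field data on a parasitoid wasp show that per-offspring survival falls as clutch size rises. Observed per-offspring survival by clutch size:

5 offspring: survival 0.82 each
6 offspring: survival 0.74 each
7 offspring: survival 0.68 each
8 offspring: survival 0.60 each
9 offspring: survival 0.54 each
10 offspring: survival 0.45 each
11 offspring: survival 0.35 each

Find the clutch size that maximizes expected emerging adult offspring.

9

Expected emerging adult offspring = c × s(c):
  c=5: 5 × 0.82 = 4.100
  c=6: 6 × 0.74 = 4.440
  c=7: 7 × 0.68 = 4.760
  c=8: 8 × 0.60 = 4.800
  c=9: 9 × 0.54 = 4.860
  c=10: 10 × 0.45 = 4.500
  c=11: 11 × 0.35 = 3.850
Maximum at c = 9 (4.860 emerging adult offspring).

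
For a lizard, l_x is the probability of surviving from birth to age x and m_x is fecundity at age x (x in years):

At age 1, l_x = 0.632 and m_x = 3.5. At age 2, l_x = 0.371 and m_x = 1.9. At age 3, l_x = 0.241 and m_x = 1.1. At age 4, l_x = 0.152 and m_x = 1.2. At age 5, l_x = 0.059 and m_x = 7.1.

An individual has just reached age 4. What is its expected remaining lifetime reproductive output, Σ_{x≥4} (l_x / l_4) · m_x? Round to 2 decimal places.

l_4 = 0.152. Conditional survival from age 4 to x is l_x / l_4.
  x=4: (0.152/0.152) × 1.2 = 1.2000
  x=5: (0.059/0.152) × 7.1 = 2.7559
Sum = 1.2000 + 2.7559 = 3.9559

3.96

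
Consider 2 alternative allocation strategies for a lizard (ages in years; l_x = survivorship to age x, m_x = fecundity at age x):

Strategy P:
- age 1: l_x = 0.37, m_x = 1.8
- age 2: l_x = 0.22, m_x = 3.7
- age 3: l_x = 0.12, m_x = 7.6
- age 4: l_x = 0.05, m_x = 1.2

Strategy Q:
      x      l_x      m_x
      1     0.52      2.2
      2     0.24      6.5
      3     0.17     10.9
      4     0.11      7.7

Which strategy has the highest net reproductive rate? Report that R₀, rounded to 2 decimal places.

5.40

Strategy P: R₀ = 0.37×1.8 + 0.22×3.7 + 0.12×7.6 + 0.05×1.2 = 2.4520
Strategy Q: R₀ = 0.52×2.2 + 0.24×6.5 + 0.17×10.9 + 0.11×7.7 = 5.4040
Highest R₀: strategy Q with 5.4040.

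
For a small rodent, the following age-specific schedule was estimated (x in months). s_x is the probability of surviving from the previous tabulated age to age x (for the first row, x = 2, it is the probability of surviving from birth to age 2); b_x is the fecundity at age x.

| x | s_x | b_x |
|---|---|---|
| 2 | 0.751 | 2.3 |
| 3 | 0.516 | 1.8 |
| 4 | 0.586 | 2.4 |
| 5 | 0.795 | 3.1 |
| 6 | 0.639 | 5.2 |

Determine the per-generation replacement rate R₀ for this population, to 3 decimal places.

Survivorship from birth: l_x = s_2·s_3·…·s_x.
  l_2 = 0.75100
  l_3 = 0.38752
  l_4 = 0.22708
  l_5 = 0.18053
  l_6 = 0.11536
R₀ = Σ l_x b_x:
  age 2: 0.75100 × 2.3 = 1.7273
  age 3: 0.38752 × 1.8 = 0.6975
  age 4: 0.22708 × 2.4 = 0.5450
  age 5: 0.18053 × 3.1 = 0.5596
  age 6: 0.11536 × 5.2 = 0.5999
R₀ = 1.7273 + 0.6975 + 0.5450 + 0.5596 + 0.5999 = 4.1293

4.129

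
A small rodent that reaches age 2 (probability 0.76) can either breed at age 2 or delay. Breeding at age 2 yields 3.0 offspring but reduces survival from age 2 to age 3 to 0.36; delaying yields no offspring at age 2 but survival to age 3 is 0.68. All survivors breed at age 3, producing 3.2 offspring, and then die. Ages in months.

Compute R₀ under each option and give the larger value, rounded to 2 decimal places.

breed at age 2: R₀ = 0.76 × (3.0 + 0.36 × 3.2) = 0.76 × 4.1520 = 3.1555
delay to age 3: R₀ = 0.76 × (0.68 × 3.2) = 0.76 × 2.1760 = 1.6538
Higher: breed at age 2 (3.1555).

3.16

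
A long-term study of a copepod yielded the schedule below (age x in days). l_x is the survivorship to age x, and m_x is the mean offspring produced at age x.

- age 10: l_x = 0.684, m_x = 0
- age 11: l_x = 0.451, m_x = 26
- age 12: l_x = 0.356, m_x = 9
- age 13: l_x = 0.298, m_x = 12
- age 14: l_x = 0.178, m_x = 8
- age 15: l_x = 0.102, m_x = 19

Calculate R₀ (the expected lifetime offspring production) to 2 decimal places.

21.87

R₀ = Σ l_x m_x:
  age 10: 0.684 × 0 = 0.0000
  age 11: 0.451 × 26 = 11.7260
  age 12: 0.356 × 9 = 3.2040
  age 13: 0.298 × 12 = 3.5760
  age 14: 0.178 × 8 = 1.4240
  age 15: 0.102 × 19 = 1.9380
R₀ = 0.0000 + 11.7260 + 3.2040 + 3.5760 + 1.4240 + 1.9380 = 21.8680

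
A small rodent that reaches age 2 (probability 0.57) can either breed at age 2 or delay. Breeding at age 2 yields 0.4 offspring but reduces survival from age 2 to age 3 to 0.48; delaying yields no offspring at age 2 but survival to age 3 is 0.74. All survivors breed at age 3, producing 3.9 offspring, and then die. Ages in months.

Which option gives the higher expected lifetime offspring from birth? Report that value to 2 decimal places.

1.65

breed at age 2: R₀ = 0.57 × (0.4 + 0.48 × 3.9) = 0.57 × 2.2720 = 1.2950
delay to age 3: R₀ = 0.57 × (0.74 × 3.9) = 0.57 × 2.8860 = 1.6450
Higher: delay to age 3 (1.6450).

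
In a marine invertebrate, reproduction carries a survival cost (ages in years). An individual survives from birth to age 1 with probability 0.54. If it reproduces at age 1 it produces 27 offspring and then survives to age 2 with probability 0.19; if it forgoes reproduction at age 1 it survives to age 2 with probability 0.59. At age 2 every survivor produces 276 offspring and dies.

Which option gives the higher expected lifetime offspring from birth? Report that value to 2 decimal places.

87.93

breed at age 1: R₀ = 0.54 × (27 + 0.19 × 276) = 0.54 × 79.4400 = 42.8976
delay to age 2: R₀ = 0.54 × (0.59 × 276) = 0.54 × 162.8400 = 87.9336
Higher: delay to age 2 (87.9336).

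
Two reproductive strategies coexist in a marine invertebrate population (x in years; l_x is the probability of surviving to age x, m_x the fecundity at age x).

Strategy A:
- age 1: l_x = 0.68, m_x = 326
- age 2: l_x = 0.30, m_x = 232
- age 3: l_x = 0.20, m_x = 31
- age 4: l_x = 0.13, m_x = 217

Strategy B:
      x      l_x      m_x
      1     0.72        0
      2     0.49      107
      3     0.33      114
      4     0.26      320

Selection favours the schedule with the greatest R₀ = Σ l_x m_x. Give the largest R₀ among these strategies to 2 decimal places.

325.69

Strategy A: R₀ = 0.68×326 + 0.30×232 + 0.20×31 + 0.13×217 = 325.6900
Strategy B: R₀ = 0.72×0 + 0.49×107 + 0.33×114 + 0.26×320 = 173.2500
Highest R₀: strategy A with 325.6900.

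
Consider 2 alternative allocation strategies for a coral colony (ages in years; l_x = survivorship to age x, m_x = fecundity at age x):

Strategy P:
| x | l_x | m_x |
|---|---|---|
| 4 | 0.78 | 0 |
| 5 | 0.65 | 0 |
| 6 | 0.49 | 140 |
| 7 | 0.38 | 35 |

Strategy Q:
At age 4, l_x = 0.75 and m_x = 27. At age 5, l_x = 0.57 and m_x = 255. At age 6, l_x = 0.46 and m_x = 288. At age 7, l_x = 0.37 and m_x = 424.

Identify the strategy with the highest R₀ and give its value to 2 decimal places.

Strategy P: R₀ = 0.78×0 + 0.65×0 + 0.49×140 + 0.38×35 = 81.9000
Strategy Q: R₀ = 0.75×27 + 0.57×255 + 0.46×288 + 0.37×424 = 454.9600
Highest R₀: strategy Q with 454.9600.

454.96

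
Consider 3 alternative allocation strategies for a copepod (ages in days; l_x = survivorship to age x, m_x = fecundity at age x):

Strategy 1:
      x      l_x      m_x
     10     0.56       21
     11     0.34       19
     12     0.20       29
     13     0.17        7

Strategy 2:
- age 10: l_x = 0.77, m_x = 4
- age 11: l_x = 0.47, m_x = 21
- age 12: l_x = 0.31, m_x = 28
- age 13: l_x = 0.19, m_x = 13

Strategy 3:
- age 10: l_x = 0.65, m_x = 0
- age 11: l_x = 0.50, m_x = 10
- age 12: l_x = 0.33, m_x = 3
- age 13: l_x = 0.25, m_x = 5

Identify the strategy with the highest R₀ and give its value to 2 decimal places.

Strategy 1: R₀ = 0.56×21 + 0.34×19 + 0.20×29 + 0.17×7 = 25.2100
Strategy 2: R₀ = 0.77×4 + 0.47×21 + 0.31×28 + 0.19×13 = 24.1000
Strategy 3: R₀ = 0.65×0 + 0.50×10 + 0.33×3 + 0.25×5 = 7.2400
Highest R₀: strategy 1 with 25.2100.

25.21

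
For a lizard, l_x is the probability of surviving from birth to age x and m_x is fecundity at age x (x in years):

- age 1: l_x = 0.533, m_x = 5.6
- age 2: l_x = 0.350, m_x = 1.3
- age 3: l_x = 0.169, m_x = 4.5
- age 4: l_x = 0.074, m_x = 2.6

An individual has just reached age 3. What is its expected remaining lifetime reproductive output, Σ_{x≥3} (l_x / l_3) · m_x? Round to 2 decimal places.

l_3 = 0.169. Conditional survival from age 3 to x is l_x / l_3.
  x=3: (0.169/0.169) × 4.5 = 4.5000
  x=4: (0.074/0.169) × 2.6 = 1.1385
Sum = 4.5000 + 1.1385 = 5.6385

5.64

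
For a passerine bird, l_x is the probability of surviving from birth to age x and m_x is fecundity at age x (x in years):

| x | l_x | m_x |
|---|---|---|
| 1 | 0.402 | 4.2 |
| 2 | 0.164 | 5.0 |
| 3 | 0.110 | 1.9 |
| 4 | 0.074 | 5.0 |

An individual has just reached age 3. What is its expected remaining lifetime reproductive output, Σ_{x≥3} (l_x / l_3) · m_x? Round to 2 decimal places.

5.26

l_3 = 0.110. Conditional survival from age 3 to x is l_x / l_3.
  x=3: (0.110/0.110) × 1.9 = 1.9000
  x=4: (0.074/0.110) × 5.0 = 3.3636
Sum = 1.9000 + 3.3636 = 5.2636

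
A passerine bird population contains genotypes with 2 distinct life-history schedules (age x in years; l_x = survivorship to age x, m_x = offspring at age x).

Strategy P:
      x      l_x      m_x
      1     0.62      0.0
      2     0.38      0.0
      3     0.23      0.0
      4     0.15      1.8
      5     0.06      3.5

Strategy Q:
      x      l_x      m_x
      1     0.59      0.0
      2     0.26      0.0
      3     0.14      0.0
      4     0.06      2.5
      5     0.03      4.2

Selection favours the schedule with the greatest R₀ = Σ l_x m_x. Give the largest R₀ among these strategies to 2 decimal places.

0.48

Strategy P: R₀ = 0.62×0.0 + 0.38×0.0 + 0.23×0.0 + 0.15×1.8 + 0.06×3.5 = 0.4800
Strategy Q: R₀ = 0.59×0.0 + 0.26×0.0 + 0.14×0.0 + 0.06×2.5 + 0.03×4.2 = 0.2760
Highest R₀: strategy P with 0.4800.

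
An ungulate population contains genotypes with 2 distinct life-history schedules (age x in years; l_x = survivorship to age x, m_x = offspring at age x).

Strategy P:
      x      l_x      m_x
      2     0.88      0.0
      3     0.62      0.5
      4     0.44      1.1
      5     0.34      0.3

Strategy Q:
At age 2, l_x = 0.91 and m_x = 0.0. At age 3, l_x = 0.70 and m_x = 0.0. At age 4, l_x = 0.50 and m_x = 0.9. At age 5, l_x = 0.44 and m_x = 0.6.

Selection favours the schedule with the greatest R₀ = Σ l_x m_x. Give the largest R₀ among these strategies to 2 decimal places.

Strategy P: R₀ = 0.88×0.0 + 0.62×0.5 + 0.44×1.1 + 0.34×0.3 = 0.8960
Strategy Q: R₀ = 0.91×0.0 + 0.70×0.0 + 0.50×0.9 + 0.44×0.6 = 0.7140
Highest R₀: strategy P with 0.8960.

0.90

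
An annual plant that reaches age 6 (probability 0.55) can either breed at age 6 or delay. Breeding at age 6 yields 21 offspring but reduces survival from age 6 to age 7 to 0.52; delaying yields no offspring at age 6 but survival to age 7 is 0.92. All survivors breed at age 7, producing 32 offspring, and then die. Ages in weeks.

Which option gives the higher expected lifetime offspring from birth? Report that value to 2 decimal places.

20.70

breed at age 6: R₀ = 0.55 × (21 + 0.52 × 32) = 0.55 × 37.6400 = 20.7020
delay to age 7: R₀ = 0.55 × (0.92 × 32) = 0.55 × 29.4400 = 16.1920
Higher: breed at age 6 (20.7020).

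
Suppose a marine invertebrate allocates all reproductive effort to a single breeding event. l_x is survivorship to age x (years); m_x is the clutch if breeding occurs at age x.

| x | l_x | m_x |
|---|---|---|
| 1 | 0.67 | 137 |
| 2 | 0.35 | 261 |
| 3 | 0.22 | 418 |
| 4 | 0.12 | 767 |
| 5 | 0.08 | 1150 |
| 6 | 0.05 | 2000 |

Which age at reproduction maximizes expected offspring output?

6

Expected offspring if breeding at age x = l_x × m_x:
  age 1: 0.67 × 137 = 91.790
  age 2: 0.35 × 261 = 91.350
  age 3: 0.22 × 418 = 91.960
  age 4: 0.12 × 767 = 92.040
  age 5: 0.08 × 1150 = 92.000
  age 6: 0.05 × 2000 = 100.000
Maximum at age 6 (100.000).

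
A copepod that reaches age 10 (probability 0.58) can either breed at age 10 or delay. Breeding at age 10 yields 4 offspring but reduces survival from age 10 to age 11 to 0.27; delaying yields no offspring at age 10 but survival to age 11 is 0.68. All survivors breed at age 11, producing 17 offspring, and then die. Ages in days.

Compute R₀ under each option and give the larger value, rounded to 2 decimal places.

6.70

breed at age 10: R₀ = 0.58 × (4 + 0.27 × 17) = 0.58 × 8.5900 = 4.9822
delay to age 11: R₀ = 0.58 × (0.68 × 17) = 0.58 × 11.5600 = 6.7048
Higher: delay to age 11 (6.7048).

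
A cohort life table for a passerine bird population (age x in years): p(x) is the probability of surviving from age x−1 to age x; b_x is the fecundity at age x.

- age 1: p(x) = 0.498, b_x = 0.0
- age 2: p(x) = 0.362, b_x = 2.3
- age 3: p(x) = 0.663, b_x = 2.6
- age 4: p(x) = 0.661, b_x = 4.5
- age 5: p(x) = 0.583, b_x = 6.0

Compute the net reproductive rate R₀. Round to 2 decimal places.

1.36

Survivorship from birth: l_x = p_1·p_2·…·p_x.
  l_1 = 0.49800
  l_2 = 0.18028
  l_3 = 0.11952
  l_4 = 0.07900
  l_5 = 0.04606
R₀ = Σ l_x b_x:
  age 1: 0.49800 × 0.0 = 0.0000
  age 2: 0.18028 × 2.3 = 0.4146
  age 3: 0.11952 × 2.6 = 0.3108
  age 4: 0.07900 × 4.5 = 0.3555
  age 5: 0.04606 × 6.0 = 0.2764
R₀ = 0.0000 + 0.4146 + 0.3108 + 0.3555 + 0.2764 = 1.3573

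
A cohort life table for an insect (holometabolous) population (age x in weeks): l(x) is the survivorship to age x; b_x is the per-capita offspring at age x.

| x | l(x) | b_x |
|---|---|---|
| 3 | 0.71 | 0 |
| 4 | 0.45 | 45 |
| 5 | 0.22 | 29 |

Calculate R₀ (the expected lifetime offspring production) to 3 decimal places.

26.630

R₀ = Σ l(x) b_x:
  age 3: 0.71 × 0 = 0.0000
  age 4: 0.45 × 45 = 20.2500
  age 5: 0.22 × 29 = 6.3800
R₀ = 0.0000 + 20.2500 + 6.3800 = 26.6300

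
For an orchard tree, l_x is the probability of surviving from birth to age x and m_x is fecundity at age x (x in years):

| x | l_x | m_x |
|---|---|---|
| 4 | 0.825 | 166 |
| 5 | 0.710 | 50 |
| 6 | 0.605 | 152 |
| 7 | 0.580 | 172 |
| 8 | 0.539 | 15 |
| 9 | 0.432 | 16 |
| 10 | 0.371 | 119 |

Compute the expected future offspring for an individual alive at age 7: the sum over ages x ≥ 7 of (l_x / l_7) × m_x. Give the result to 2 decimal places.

l_7 = 0.580. Conditional survival from age 7 to x is l_x / l_7.
  x=7: (0.580/0.580) × 172 = 172.0000
  x=8: (0.539/0.580) × 15 = 13.9397
  x=9: (0.432/0.580) × 16 = 11.9172
  x=10: (0.371/0.580) × 119 = 76.1190
Sum = 172.0000 + 13.9397 + 11.9172 + 76.1190 = 273.9759

273.98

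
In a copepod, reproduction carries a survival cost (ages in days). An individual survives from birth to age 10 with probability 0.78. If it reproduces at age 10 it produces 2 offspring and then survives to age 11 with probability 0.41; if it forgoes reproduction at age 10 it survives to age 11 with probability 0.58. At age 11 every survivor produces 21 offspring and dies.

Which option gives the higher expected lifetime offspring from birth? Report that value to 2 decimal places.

breed at age 10: R₀ = 0.78 × (2 + 0.41 × 21) = 0.78 × 10.6100 = 8.2758
delay to age 11: R₀ = 0.78 × (0.58 × 21) = 0.78 × 12.1800 = 9.5004
Higher: delay to age 11 (9.5004).

9.50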